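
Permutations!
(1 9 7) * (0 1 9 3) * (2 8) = (0 1 3)(2 8)(7 9) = [1, 3, 8, 0, 4, 5, 6, 9, 2, 7]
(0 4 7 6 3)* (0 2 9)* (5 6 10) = (0 4 7 10 5 6 3 2 9) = [4, 1, 9, 2, 7, 6, 3, 10, 8, 0, 5]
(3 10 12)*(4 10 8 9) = (3 8 9 4 10 12) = [0, 1, 2, 8, 10, 5, 6, 7, 9, 4, 12, 11, 3]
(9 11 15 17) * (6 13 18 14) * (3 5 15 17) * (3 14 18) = (18)(3 5 15 14 6 13)(9 11 17) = [0, 1, 2, 5, 4, 15, 13, 7, 8, 11, 10, 17, 12, 3, 6, 14, 16, 9, 18]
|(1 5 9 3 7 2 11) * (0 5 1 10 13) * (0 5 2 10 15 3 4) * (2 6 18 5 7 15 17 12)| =12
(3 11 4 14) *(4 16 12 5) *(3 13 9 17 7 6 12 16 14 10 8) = [0, 1, 2, 11, 10, 4, 12, 6, 3, 17, 8, 14, 5, 9, 13, 15, 16, 7] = (3 11 14 13 9 17 7 6 12 5 4 10 8)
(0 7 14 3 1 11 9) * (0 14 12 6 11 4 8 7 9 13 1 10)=[9, 4, 2, 10, 8, 5, 11, 12, 7, 14, 0, 13, 6, 1, 3]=(0 9 14 3 10)(1 4 8 7 12 6 11 13)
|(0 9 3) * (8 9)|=4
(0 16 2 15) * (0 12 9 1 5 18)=(0 16 2 15 12 9 1 5 18)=[16, 5, 15, 3, 4, 18, 6, 7, 8, 1, 10, 11, 9, 13, 14, 12, 2, 17, 0]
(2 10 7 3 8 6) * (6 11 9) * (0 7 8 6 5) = [7, 1, 10, 6, 4, 0, 2, 3, 11, 5, 8, 9] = (0 7 3 6 2 10 8 11 9 5)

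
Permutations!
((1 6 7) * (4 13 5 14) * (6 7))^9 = (1 7)(4 13 5 14)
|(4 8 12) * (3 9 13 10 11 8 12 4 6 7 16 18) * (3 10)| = 9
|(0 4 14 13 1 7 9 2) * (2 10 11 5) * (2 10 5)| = |(0 4 14 13 1 7 9 5 10 11 2)| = 11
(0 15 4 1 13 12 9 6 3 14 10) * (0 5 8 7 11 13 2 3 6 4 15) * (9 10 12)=[0, 2, 3, 14, 1, 8, 6, 11, 7, 4, 5, 13, 10, 9, 12, 15]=(15)(1 2 3 14 12 10 5 8 7 11 13 9 4)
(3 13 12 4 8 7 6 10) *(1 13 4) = [0, 13, 2, 4, 8, 5, 10, 6, 7, 9, 3, 11, 1, 12] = (1 13 12)(3 4 8 7 6 10)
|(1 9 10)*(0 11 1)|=|(0 11 1 9 10)|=5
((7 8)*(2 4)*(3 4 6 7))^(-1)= (2 4 3 8 7 6)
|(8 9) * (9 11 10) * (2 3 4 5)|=|(2 3 4 5)(8 11 10 9)|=4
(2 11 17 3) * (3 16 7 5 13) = (2 11 17 16 7 5 13 3) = [0, 1, 11, 2, 4, 13, 6, 5, 8, 9, 10, 17, 12, 3, 14, 15, 7, 16]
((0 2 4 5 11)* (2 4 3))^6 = (0 5)(4 11)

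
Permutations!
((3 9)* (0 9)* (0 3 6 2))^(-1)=((0 9 6 2))^(-1)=(0 2 6 9)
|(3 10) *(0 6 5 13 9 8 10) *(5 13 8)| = |(0 6 13 9 5 8 10 3)| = 8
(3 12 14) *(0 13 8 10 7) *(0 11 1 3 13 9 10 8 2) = (0 9 10 7 11 1 3 12 14 13 2) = [9, 3, 0, 12, 4, 5, 6, 11, 8, 10, 7, 1, 14, 2, 13]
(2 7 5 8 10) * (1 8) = (1 8 10 2 7 5) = [0, 8, 7, 3, 4, 1, 6, 5, 10, 9, 2]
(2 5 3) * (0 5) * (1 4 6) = (0 5 3 2)(1 4 6) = [5, 4, 0, 2, 6, 3, 1]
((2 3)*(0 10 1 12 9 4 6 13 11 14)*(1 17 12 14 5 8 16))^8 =(0 11 17 8 9 1 6)(4 14 13 10 5 12 16)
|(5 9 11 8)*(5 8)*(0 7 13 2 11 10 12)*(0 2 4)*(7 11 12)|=8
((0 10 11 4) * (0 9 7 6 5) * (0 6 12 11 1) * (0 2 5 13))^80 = (0 2 13 1 6 10 5)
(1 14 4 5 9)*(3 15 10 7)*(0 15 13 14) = (0 15 10 7 3 13 14 4 5 9 1) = [15, 0, 2, 13, 5, 9, 6, 3, 8, 1, 7, 11, 12, 14, 4, 10]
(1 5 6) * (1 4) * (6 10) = (1 5 10 6 4) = [0, 5, 2, 3, 1, 10, 4, 7, 8, 9, 6]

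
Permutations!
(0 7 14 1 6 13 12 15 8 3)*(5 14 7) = (0 5 14 1 6 13 12 15 8 3) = [5, 6, 2, 0, 4, 14, 13, 7, 3, 9, 10, 11, 15, 12, 1, 8]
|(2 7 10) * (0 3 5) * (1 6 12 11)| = |(0 3 5)(1 6 12 11)(2 7 10)| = 12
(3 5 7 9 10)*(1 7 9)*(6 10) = (1 7)(3 5 9 6 10) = [0, 7, 2, 5, 4, 9, 10, 1, 8, 6, 3]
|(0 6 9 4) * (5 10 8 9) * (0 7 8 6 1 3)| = 12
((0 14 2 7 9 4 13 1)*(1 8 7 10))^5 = (14)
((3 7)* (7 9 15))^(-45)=(3 7 15 9)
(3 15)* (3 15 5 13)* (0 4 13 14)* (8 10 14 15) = [4, 1, 2, 5, 13, 15, 6, 7, 10, 9, 14, 11, 12, 3, 0, 8] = (0 4 13 3 5 15 8 10 14)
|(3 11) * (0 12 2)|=|(0 12 2)(3 11)|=6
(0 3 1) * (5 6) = (0 3 1)(5 6) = [3, 0, 2, 1, 4, 6, 5]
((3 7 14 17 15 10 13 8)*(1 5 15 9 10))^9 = (3 7 14 17 9 10 13 8)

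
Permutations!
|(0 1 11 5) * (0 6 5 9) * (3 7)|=|(0 1 11 9)(3 7)(5 6)|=4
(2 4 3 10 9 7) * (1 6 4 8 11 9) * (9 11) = (11)(1 6 4 3 10)(2 8 9 7) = [0, 6, 8, 10, 3, 5, 4, 2, 9, 7, 1, 11]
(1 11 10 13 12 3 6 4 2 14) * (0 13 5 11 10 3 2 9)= [13, 10, 14, 6, 9, 11, 4, 7, 8, 0, 5, 3, 2, 12, 1]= (0 13 12 2 14 1 10 5 11 3 6 4 9)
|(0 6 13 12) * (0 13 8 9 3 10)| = |(0 6 8 9 3 10)(12 13)| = 6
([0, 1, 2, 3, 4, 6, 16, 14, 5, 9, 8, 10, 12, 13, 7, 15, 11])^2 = (5 16 10)(6 11 8)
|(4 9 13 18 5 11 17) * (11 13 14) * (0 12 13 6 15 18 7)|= |(0 12 13 7)(4 9 14 11 17)(5 6 15 18)|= 20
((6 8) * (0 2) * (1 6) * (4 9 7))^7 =(0 2)(1 6 8)(4 9 7)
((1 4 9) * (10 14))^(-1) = (1 9 4)(10 14)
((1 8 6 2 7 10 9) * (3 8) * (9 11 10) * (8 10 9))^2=(1 10 9 3 11)(2 8)(6 7)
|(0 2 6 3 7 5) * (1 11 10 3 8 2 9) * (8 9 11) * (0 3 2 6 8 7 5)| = 18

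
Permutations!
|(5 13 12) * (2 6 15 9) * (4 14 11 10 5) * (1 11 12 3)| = 12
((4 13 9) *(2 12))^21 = (13)(2 12)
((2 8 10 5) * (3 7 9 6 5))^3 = ((2 8 10 3 7 9 6 5))^3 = (2 3 6 8 7 5 10 9)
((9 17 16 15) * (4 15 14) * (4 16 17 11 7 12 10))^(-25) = ((17)(4 15 9 11 7 12 10)(14 16))^(-25) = (17)(4 11 10 9 12 15 7)(14 16)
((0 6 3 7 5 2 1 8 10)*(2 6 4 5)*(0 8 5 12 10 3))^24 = (0 12 8 7 1 6 4 10 3 2 5)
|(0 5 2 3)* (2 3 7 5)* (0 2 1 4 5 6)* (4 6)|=15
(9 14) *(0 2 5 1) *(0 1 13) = (0 2 5 13)(9 14) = [2, 1, 5, 3, 4, 13, 6, 7, 8, 14, 10, 11, 12, 0, 9]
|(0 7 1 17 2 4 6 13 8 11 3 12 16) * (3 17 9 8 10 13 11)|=40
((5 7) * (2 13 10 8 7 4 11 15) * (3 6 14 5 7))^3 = ((2 13 10 8 3 6 14 5 4 11 15))^3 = (2 8 14 11 13 3 5 15 10 6 4)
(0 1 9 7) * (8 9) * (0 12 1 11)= (0 11)(1 8 9 7 12)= [11, 8, 2, 3, 4, 5, 6, 12, 9, 7, 10, 0, 1]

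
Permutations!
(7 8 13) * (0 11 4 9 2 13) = (0 11 4 9 2 13 7 8) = [11, 1, 13, 3, 9, 5, 6, 8, 0, 2, 10, 4, 12, 7]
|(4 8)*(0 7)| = |(0 7)(4 8)| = 2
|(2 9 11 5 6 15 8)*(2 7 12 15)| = 20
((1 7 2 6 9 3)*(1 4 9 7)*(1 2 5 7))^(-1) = (1 6 2)(3 9 4)(5 7)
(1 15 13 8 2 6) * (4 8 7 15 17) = (1 17 4 8 2 6)(7 15 13) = [0, 17, 6, 3, 8, 5, 1, 15, 2, 9, 10, 11, 12, 7, 14, 13, 16, 4]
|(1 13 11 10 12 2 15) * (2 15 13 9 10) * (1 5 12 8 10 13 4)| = |(1 9 13 11 2 4)(5 12 15)(8 10)| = 6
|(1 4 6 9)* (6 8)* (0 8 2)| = 7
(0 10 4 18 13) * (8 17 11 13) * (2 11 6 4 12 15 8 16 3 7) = (0 10 12 15 8 17 6 4 18 16 3 7 2 11 13) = [10, 1, 11, 7, 18, 5, 4, 2, 17, 9, 12, 13, 15, 0, 14, 8, 3, 6, 16]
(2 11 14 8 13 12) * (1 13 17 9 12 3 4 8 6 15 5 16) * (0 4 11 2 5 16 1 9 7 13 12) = (0 4 8 17 7 13 3 11 14 6 15 16 9)(1 12 5) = [4, 12, 2, 11, 8, 1, 15, 13, 17, 0, 10, 14, 5, 3, 6, 16, 9, 7]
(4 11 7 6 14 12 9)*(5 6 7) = (4 11 5 6 14 12 9) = [0, 1, 2, 3, 11, 6, 14, 7, 8, 4, 10, 5, 9, 13, 12]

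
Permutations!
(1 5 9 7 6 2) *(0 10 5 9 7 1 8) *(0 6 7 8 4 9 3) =(0 10 5 8 6 2 4 9 1 3) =[10, 3, 4, 0, 9, 8, 2, 7, 6, 1, 5]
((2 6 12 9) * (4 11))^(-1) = (2 9 12 6)(4 11)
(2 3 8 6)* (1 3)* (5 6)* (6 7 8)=(1 3 6 2)(5 7 8)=[0, 3, 1, 6, 4, 7, 2, 8, 5]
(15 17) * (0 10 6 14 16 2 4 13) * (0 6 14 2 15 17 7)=(17)(0 10 14 16 15 7)(2 4 13 6)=[10, 1, 4, 3, 13, 5, 2, 0, 8, 9, 14, 11, 12, 6, 16, 7, 15, 17]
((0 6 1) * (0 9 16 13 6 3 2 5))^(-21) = (0 5 2 3)(1 6 13 16 9)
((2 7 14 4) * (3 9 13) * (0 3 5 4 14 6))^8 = ((14)(0 3 9 13 5 4 2 7 6))^8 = (14)(0 6 7 2 4 5 13 9 3)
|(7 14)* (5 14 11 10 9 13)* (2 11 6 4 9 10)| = 14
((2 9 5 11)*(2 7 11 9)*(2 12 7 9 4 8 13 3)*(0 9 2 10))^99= (0 4 3 9 8 10 5 13)(2 11 7 12)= ((0 9 5 4 8 13 3 10)(2 12 7 11))^99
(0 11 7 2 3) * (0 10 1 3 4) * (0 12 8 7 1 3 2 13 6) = [11, 2, 4, 10, 12, 5, 0, 13, 7, 9, 3, 1, 8, 6] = (0 11 1 2 4 12 8 7 13 6)(3 10)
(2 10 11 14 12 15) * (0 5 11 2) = (0 5 11 14 12 15)(2 10) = [5, 1, 10, 3, 4, 11, 6, 7, 8, 9, 2, 14, 15, 13, 12, 0]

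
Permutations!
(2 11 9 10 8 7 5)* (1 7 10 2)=(1 7 5)(2 11 9)(8 10)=[0, 7, 11, 3, 4, 1, 6, 5, 10, 2, 8, 9]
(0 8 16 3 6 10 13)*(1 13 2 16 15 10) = [8, 13, 16, 6, 4, 5, 1, 7, 15, 9, 2, 11, 12, 0, 14, 10, 3] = (0 8 15 10 2 16 3 6 1 13)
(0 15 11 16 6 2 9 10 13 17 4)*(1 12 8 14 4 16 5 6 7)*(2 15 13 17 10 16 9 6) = (0 13 10 17 9 16 7 1 12 8 14 4)(2 6 15 11 5) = [13, 12, 6, 3, 0, 2, 15, 1, 14, 16, 17, 5, 8, 10, 4, 11, 7, 9]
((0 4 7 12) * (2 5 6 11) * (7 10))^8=((0 4 10 7 12)(2 5 6 11))^8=(0 7 4 12 10)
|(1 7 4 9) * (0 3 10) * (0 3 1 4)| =6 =|(0 1 7)(3 10)(4 9)|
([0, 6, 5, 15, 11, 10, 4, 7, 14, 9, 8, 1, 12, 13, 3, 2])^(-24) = (2 14 5 3 10 15 8)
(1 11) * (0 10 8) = [10, 11, 2, 3, 4, 5, 6, 7, 0, 9, 8, 1] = (0 10 8)(1 11)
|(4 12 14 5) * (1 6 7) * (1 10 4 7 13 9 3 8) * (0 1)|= 42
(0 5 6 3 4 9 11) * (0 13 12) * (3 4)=(0 5 6 4 9 11 13 12)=[5, 1, 2, 3, 9, 6, 4, 7, 8, 11, 10, 13, 0, 12]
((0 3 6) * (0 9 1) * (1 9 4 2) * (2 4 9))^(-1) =(0 1 2 9 6 3)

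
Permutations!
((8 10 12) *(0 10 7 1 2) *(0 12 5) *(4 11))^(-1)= ((0 10 5)(1 2 12 8 7)(4 11))^(-1)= (0 5 10)(1 7 8 12 2)(4 11)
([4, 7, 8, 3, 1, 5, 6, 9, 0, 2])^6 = [8, 4, 9, 3, 0, 5, 6, 1, 2, 7]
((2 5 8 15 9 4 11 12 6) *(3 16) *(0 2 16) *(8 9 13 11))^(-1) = ((0 2 5 9 4 8 15 13 11 12 6 16 3))^(-1) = (0 3 16 6 12 11 13 15 8 4 9 5 2)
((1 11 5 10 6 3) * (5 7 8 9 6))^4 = ((1 11 7 8 9 6 3)(5 10))^4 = (1 9 11 6 7 3 8)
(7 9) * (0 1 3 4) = (0 1 3 4)(7 9) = [1, 3, 2, 4, 0, 5, 6, 9, 8, 7]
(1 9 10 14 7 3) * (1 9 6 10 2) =(1 6 10 14 7 3 9 2) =[0, 6, 1, 9, 4, 5, 10, 3, 8, 2, 14, 11, 12, 13, 7]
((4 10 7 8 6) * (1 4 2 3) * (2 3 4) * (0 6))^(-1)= ((0 6 3 1 2 4 10 7 8))^(-1)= (0 8 7 10 4 2 1 3 6)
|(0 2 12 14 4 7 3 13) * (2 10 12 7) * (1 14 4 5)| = 24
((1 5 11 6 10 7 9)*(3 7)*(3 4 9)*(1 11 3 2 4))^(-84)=(1 9 3 6 2)(4 5 11 7 10)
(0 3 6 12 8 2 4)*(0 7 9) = (0 3 6 12 8 2 4 7 9) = [3, 1, 4, 6, 7, 5, 12, 9, 2, 0, 10, 11, 8]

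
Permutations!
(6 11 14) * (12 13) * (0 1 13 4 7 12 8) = (0 1 13 8)(4 7 12)(6 11 14) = [1, 13, 2, 3, 7, 5, 11, 12, 0, 9, 10, 14, 4, 8, 6]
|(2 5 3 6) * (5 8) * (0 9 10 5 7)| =9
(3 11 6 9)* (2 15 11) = [0, 1, 15, 2, 4, 5, 9, 7, 8, 3, 10, 6, 12, 13, 14, 11] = (2 15 11 6 9 3)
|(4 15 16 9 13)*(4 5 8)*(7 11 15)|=9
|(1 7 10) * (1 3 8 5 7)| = 5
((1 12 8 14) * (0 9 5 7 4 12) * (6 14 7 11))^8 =(0 9 5 11 6 14 1)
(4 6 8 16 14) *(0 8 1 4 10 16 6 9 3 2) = (0 8 6 1 4 9 3 2)(10 16 14) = [8, 4, 0, 2, 9, 5, 1, 7, 6, 3, 16, 11, 12, 13, 10, 15, 14]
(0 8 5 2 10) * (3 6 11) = (0 8 5 2 10)(3 6 11) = [8, 1, 10, 6, 4, 2, 11, 7, 5, 9, 0, 3]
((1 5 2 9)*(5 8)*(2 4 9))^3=(1 4 8 9 5)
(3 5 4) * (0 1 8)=(0 1 8)(3 5 4)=[1, 8, 2, 5, 3, 4, 6, 7, 0]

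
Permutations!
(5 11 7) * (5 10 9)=(5 11 7 10 9)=[0, 1, 2, 3, 4, 11, 6, 10, 8, 5, 9, 7]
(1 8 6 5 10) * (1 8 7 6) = (1 7 6 5 10 8) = [0, 7, 2, 3, 4, 10, 5, 6, 1, 9, 8]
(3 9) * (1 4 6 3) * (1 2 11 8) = (1 4 6 3 9 2 11 8) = [0, 4, 11, 9, 6, 5, 3, 7, 1, 2, 10, 8]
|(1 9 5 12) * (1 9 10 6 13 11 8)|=6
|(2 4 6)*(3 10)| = |(2 4 6)(3 10)| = 6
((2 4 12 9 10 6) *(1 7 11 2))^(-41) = ((1 7 11 2 4 12 9 10 6))^(-41) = (1 4 6 2 10 11 9 7 12)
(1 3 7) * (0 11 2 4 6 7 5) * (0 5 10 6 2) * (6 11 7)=(0 7 1 3 10 11)(2 4)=[7, 3, 4, 10, 2, 5, 6, 1, 8, 9, 11, 0]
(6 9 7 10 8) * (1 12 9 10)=(1 12 9 7)(6 10 8)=[0, 12, 2, 3, 4, 5, 10, 1, 6, 7, 8, 11, 9]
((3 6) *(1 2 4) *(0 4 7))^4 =(0 7 2 1 4)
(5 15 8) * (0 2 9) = (0 2 9)(5 15 8) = [2, 1, 9, 3, 4, 15, 6, 7, 5, 0, 10, 11, 12, 13, 14, 8]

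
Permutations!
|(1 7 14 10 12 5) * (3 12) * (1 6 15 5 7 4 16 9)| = |(1 4 16 9)(3 12 7 14 10)(5 6 15)| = 60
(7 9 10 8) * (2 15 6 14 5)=(2 15 6 14 5)(7 9 10 8)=[0, 1, 15, 3, 4, 2, 14, 9, 7, 10, 8, 11, 12, 13, 5, 6]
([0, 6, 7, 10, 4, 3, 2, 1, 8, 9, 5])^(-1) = [0, 7, 6, 5, 4, 10, 1, 2, 8, 9, 3]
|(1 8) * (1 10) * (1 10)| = 2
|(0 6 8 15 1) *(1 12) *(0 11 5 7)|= |(0 6 8 15 12 1 11 5 7)|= 9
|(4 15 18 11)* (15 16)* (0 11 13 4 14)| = |(0 11 14)(4 16 15 18 13)| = 15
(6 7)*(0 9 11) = (0 9 11)(6 7) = [9, 1, 2, 3, 4, 5, 7, 6, 8, 11, 10, 0]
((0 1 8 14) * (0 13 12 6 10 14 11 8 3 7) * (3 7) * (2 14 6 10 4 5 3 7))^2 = ((0 1 2 14 13 12 10 6 4 5 3 7)(8 11))^2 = (0 2 13 10 4 3)(1 14 12 6 5 7)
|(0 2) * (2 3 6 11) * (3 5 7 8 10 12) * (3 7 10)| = |(0 5 10 12 7 8 3 6 11 2)| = 10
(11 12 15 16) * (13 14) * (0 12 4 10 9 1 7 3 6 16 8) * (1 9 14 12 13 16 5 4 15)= [13, 7, 2, 6, 10, 4, 5, 3, 0, 9, 14, 15, 1, 12, 16, 8, 11]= (0 13 12 1 7 3 6 5 4 10 14 16 11 15 8)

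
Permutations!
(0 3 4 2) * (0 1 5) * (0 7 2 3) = [0, 5, 1, 4, 3, 7, 6, 2] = (1 5 7 2)(3 4)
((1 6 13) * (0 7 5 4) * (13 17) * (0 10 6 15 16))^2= (0 5 10 17 1 16 7 4 6 13 15)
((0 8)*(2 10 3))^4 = (2 10 3)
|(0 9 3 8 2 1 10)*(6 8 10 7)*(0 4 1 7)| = 12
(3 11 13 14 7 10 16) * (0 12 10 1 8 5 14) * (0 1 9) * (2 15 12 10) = [10, 8, 15, 11, 4, 14, 6, 9, 5, 0, 16, 13, 2, 1, 7, 12, 3] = (0 10 16 3 11 13 1 8 5 14 7 9)(2 15 12)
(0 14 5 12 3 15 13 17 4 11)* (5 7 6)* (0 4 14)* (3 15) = (4 11)(5 12 15 13 17 14 7 6) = [0, 1, 2, 3, 11, 12, 5, 6, 8, 9, 10, 4, 15, 17, 7, 13, 16, 14]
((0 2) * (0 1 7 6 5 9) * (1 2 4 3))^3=((0 4 3 1 7 6 5 9))^3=(0 1 5 4 7 9 3 6)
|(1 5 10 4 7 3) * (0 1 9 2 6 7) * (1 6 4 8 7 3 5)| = |(0 6 3 9 2 4)(5 10 8 7)| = 12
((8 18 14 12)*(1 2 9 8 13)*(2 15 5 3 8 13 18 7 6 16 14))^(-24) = ((1 15 5 3 8 7 6 16 14 12 18 2 9 13))^(-24) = (1 8 14 9 5 6 18)(2 15 7 12 13 3 16)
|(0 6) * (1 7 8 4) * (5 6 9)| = |(0 9 5 6)(1 7 8 4)| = 4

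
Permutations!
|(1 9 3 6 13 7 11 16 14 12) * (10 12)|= |(1 9 3 6 13 7 11 16 14 10 12)|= 11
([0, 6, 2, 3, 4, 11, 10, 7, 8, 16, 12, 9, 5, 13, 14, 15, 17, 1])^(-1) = (1 17 16 9 11 5 12 10 6)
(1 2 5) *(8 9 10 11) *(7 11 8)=(1 2 5)(7 11)(8 9 10)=[0, 2, 5, 3, 4, 1, 6, 11, 9, 10, 8, 7]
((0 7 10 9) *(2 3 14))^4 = (2 3 14)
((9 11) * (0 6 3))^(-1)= (0 3 6)(9 11)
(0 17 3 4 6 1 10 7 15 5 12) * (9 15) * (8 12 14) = [17, 10, 2, 4, 6, 14, 1, 9, 12, 15, 7, 11, 0, 13, 8, 5, 16, 3] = (0 17 3 4 6 1 10 7 9 15 5 14 8 12)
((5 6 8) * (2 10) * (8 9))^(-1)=(2 10)(5 8 9 6)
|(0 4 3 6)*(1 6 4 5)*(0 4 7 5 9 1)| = 8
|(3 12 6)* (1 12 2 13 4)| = |(1 12 6 3 2 13 4)| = 7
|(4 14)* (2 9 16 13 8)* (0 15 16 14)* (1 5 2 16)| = 24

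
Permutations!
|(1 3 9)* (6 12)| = 6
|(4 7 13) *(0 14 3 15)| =12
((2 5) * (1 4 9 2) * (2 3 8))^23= (1 9 8 5 4 3 2)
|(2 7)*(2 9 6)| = 4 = |(2 7 9 6)|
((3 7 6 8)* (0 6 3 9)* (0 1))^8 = (0 9 6 1 8)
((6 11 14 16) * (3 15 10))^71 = ((3 15 10)(6 11 14 16))^71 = (3 10 15)(6 16 14 11)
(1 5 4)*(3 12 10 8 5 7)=(1 7 3 12 10 8 5 4)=[0, 7, 2, 12, 1, 4, 6, 3, 5, 9, 8, 11, 10]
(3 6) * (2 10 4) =(2 10 4)(3 6) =[0, 1, 10, 6, 2, 5, 3, 7, 8, 9, 4]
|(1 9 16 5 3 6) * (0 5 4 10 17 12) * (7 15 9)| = 13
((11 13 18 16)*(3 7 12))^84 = (18) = ((3 7 12)(11 13 18 16))^84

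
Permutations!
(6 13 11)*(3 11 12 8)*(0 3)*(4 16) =(0 3 11 6 13 12 8)(4 16) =[3, 1, 2, 11, 16, 5, 13, 7, 0, 9, 10, 6, 8, 12, 14, 15, 4]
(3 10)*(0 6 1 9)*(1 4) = (0 6 4 1 9)(3 10) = [6, 9, 2, 10, 1, 5, 4, 7, 8, 0, 3]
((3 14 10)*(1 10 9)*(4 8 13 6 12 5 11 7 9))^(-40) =(1 9 7 11 5 12 6 13 8 4 14 3 10)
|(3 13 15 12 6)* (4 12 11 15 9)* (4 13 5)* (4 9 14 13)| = |(3 5 9 4 12 6)(11 15)(13 14)| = 6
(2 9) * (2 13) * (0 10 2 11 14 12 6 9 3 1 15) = (0 10 2 3 1 15)(6 9 13 11 14 12) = [10, 15, 3, 1, 4, 5, 9, 7, 8, 13, 2, 14, 6, 11, 12, 0]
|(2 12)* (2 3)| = 3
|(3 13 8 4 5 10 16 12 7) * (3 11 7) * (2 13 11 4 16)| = |(2 13 8 16 12 3 11 7 4 5 10)| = 11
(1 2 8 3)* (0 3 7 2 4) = (0 3 1 4)(2 8 7) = [3, 4, 8, 1, 0, 5, 6, 2, 7]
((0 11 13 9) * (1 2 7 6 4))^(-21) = ((0 11 13 9)(1 2 7 6 4))^(-21) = (0 9 13 11)(1 4 6 7 2)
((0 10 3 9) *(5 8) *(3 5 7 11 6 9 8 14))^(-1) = ((0 10 5 14 3 8 7 11 6 9))^(-1) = (0 9 6 11 7 8 3 14 5 10)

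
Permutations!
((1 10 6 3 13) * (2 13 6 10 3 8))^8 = ((1 3 6 8 2 13))^8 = (1 6 2)(3 8 13)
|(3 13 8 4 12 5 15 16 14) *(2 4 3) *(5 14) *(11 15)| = |(2 4 12 14)(3 13 8)(5 11 15 16)| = 12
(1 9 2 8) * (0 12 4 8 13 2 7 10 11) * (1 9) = (0 12 4 8 9 7 10 11)(2 13) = [12, 1, 13, 3, 8, 5, 6, 10, 9, 7, 11, 0, 4, 2]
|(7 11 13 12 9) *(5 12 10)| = |(5 12 9 7 11 13 10)| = 7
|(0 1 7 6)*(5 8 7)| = 6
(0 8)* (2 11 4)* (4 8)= (0 4 2 11 8)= [4, 1, 11, 3, 2, 5, 6, 7, 0, 9, 10, 8]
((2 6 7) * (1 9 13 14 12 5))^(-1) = (1 5 12 14 13 9)(2 7 6)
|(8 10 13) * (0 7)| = |(0 7)(8 10 13)| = 6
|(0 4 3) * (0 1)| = 4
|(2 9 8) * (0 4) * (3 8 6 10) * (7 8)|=|(0 4)(2 9 6 10 3 7 8)|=14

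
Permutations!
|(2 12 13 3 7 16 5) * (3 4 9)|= |(2 12 13 4 9 3 7 16 5)|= 9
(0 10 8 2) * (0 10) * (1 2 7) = (1 2 10 8 7) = [0, 2, 10, 3, 4, 5, 6, 1, 7, 9, 8]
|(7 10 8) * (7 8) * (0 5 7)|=4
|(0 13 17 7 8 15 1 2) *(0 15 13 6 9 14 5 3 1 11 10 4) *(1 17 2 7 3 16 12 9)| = |(0 6 1 7 8 13 2 15 11 10 4)(3 17)(5 16 12 9 14)| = 110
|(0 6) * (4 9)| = 2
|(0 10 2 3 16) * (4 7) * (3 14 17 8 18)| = 18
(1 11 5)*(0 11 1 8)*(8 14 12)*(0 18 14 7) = (0 11 5 7)(8 18 14 12) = [11, 1, 2, 3, 4, 7, 6, 0, 18, 9, 10, 5, 8, 13, 12, 15, 16, 17, 14]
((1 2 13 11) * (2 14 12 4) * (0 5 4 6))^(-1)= ((0 5 4 2 13 11 1 14 12 6))^(-1)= (0 6 12 14 1 11 13 2 4 5)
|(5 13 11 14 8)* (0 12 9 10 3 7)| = 30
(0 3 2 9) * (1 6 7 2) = [3, 6, 9, 1, 4, 5, 7, 2, 8, 0] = (0 3 1 6 7 2 9)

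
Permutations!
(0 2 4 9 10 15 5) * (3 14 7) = (0 2 4 9 10 15 5)(3 14 7) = [2, 1, 4, 14, 9, 0, 6, 3, 8, 10, 15, 11, 12, 13, 7, 5]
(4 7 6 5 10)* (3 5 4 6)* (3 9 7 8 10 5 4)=[0, 1, 2, 4, 8, 5, 3, 9, 10, 7, 6]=(3 4 8 10 6)(7 9)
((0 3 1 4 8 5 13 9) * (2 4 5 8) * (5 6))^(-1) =((0 3 1 6 5 13 9)(2 4))^(-1) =(0 9 13 5 6 1 3)(2 4)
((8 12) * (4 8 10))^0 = (12)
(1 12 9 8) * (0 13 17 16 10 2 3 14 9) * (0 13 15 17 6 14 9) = (0 15 17 16 10 2 3 9 8 1 12 13 6 14) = [15, 12, 3, 9, 4, 5, 14, 7, 1, 8, 2, 11, 13, 6, 0, 17, 10, 16]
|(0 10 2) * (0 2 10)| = |(10)| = 1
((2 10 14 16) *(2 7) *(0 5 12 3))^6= (0 12)(2 10 14 16 7)(3 5)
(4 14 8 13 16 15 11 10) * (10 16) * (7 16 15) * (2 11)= (2 11 15)(4 14 8 13 10)(7 16)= [0, 1, 11, 3, 14, 5, 6, 16, 13, 9, 4, 15, 12, 10, 8, 2, 7]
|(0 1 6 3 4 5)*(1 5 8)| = 10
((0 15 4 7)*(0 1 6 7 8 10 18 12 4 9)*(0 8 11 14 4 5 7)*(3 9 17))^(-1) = (0 6 1 7 5 12 18 10 8 9 3 17 15)(4 14 11)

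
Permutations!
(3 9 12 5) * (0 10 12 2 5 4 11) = (0 10 12 4 11)(2 5 3 9) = [10, 1, 5, 9, 11, 3, 6, 7, 8, 2, 12, 0, 4]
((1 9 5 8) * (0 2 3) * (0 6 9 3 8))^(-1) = ((0 2 8 1 3 6 9 5))^(-1) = (0 5 9 6 3 1 8 2)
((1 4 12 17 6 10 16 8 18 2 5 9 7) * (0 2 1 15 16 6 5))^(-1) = (0 2)(1 18 8 16 15 7 9 5 17 12 4)(6 10)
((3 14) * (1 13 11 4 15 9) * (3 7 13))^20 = (1 14 13 4 9 3 7 11 15)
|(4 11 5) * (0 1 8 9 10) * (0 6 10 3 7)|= 6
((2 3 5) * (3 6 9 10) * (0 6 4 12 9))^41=(0 6)(2 5 3 10 9 12 4)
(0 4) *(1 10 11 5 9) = (0 4)(1 10 11 5 9) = [4, 10, 2, 3, 0, 9, 6, 7, 8, 1, 11, 5]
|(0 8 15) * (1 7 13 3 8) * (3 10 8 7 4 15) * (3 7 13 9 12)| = |(0 1 4 15)(3 13 10 8 7 9 12)| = 28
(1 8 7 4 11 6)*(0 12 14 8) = [12, 0, 2, 3, 11, 5, 1, 4, 7, 9, 10, 6, 14, 13, 8] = (0 12 14 8 7 4 11 6 1)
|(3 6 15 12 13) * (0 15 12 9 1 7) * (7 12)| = 9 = |(0 15 9 1 12 13 3 6 7)|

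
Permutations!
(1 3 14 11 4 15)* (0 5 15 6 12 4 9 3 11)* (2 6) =[5, 11, 6, 14, 2, 15, 12, 7, 8, 3, 10, 9, 4, 13, 0, 1] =(0 5 15 1 11 9 3 14)(2 6 12 4)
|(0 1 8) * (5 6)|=6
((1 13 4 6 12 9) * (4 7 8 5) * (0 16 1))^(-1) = (0 9 12 6 4 5 8 7 13 1 16)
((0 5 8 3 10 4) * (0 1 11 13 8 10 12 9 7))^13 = (0 5 10 4 1 11 13 8 3 12 9 7)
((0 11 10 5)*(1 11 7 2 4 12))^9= ((0 7 2 4 12 1 11 10 5))^9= (12)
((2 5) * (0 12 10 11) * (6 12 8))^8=(0 6 10)(8 12 11)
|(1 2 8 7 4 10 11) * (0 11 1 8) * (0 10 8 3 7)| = |(0 11 3 7 4 8)(1 2 10)| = 6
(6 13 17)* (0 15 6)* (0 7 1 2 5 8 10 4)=(0 15 6 13 17 7 1 2 5 8 10 4)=[15, 2, 5, 3, 0, 8, 13, 1, 10, 9, 4, 11, 12, 17, 14, 6, 16, 7]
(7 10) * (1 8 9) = (1 8 9)(7 10) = [0, 8, 2, 3, 4, 5, 6, 10, 9, 1, 7]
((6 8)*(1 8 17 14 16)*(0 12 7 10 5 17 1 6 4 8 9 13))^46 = (0 9 6 14 5 7)(1 16 17 10 12 13)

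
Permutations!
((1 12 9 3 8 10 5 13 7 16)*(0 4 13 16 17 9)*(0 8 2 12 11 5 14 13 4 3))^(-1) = (0 9 17 7 13 14 10 8 12 2 3)(1 16 5 11)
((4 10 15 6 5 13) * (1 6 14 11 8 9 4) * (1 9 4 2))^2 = (1 5 9)(2 6 13)(4 15 11)(8 10 14)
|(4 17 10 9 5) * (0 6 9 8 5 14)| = 20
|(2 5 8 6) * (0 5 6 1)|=4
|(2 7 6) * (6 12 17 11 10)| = |(2 7 12 17 11 10 6)| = 7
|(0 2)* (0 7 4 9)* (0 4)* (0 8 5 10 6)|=|(0 2 7 8 5 10 6)(4 9)|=14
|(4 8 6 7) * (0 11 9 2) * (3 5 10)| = 12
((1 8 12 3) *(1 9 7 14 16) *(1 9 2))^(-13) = (1 12 2 8 3)(7 9 16 14)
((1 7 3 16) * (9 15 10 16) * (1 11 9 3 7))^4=(9 11 16 10 15)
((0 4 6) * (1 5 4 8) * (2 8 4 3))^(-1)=((0 4 6)(1 5 3 2 8))^(-1)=(0 6 4)(1 8 2 3 5)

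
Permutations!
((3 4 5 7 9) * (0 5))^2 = (0 7 3)(4 5 9)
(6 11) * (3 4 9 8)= [0, 1, 2, 4, 9, 5, 11, 7, 3, 8, 10, 6]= (3 4 9 8)(6 11)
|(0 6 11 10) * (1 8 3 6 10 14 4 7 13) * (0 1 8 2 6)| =|(0 10 1 2 6 11 14 4 7 13 8 3)| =12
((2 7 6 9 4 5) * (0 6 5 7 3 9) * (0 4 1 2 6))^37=((1 2 3 9)(4 7 5 6))^37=(1 2 3 9)(4 7 5 6)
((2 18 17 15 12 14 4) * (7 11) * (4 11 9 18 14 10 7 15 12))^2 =(2 11 4 14 15)(7 18 12)(9 17 10)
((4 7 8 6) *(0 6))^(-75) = ((0 6 4 7 8))^(-75) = (8)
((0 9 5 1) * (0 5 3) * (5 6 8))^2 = (0 3 9)(1 8)(5 6)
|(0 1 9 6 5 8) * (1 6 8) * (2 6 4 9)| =4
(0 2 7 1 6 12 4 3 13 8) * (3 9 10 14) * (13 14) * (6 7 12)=(0 2 12 4 9 10 13 8)(1 7)(3 14)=[2, 7, 12, 14, 9, 5, 6, 1, 0, 10, 13, 11, 4, 8, 3]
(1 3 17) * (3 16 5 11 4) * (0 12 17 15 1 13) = (0 12 17 13)(1 16 5 11 4 3 15) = [12, 16, 2, 15, 3, 11, 6, 7, 8, 9, 10, 4, 17, 0, 14, 1, 5, 13]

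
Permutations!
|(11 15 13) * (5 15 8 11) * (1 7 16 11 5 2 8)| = |(1 7 16 11)(2 8 5 15 13)| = 20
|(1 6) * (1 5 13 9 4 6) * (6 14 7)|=7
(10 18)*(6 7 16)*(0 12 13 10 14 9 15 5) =(0 12 13 10 18 14 9 15 5)(6 7 16) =[12, 1, 2, 3, 4, 0, 7, 16, 8, 15, 18, 11, 13, 10, 9, 5, 6, 17, 14]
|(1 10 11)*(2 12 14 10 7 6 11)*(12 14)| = 12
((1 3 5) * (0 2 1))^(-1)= ((0 2 1 3 5))^(-1)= (0 5 3 1 2)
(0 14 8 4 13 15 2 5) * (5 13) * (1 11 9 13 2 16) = (0 14 8 4 5)(1 11 9 13 15 16) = [14, 11, 2, 3, 5, 0, 6, 7, 4, 13, 10, 9, 12, 15, 8, 16, 1]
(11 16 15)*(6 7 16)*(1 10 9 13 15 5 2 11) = (1 10 9 13 15)(2 11 6 7 16 5) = [0, 10, 11, 3, 4, 2, 7, 16, 8, 13, 9, 6, 12, 15, 14, 1, 5]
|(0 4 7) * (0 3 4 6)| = |(0 6)(3 4 7)| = 6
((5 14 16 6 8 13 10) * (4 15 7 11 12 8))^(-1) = ((4 15 7 11 12 8 13 10 5 14 16 6))^(-1) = (4 6 16 14 5 10 13 8 12 11 7 15)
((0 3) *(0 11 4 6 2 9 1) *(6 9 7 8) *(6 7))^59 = (0 1 9 4 11 3)(2 6)(7 8)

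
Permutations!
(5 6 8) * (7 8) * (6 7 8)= (5 7 6 8)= [0, 1, 2, 3, 4, 7, 8, 6, 5]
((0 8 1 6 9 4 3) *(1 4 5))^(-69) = (0 3 4 8)(1 5 9 6) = ((0 8 4 3)(1 6 9 5))^(-69)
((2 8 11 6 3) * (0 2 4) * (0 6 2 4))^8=(2 11 8)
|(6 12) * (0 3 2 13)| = |(0 3 2 13)(6 12)| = 4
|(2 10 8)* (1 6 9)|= |(1 6 9)(2 10 8)|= 3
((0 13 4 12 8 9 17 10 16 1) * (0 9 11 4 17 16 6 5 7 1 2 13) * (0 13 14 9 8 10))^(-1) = (0 17 13)(1 7 5 6 10 12 4 11 8)(2 16 9 14)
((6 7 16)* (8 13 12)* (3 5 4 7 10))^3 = ((3 5 4 7 16 6 10)(8 13 12))^3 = (3 7 10 4 6 5 16)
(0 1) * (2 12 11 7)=(0 1)(2 12 11 7)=[1, 0, 12, 3, 4, 5, 6, 2, 8, 9, 10, 7, 11]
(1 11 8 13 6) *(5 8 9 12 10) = (1 11 9 12 10 5 8 13 6) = [0, 11, 2, 3, 4, 8, 1, 7, 13, 12, 5, 9, 10, 6]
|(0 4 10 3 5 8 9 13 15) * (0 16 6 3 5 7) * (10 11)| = |(0 4 11 10 5 8 9 13 15 16 6 3 7)| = 13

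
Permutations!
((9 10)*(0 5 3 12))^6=(0 3)(5 12)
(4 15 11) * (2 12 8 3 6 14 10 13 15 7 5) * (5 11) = (2 12 8 3 6 14 10 13 15 5)(4 7 11) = [0, 1, 12, 6, 7, 2, 14, 11, 3, 9, 13, 4, 8, 15, 10, 5]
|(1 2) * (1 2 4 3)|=3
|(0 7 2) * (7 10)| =|(0 10 7 2)| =4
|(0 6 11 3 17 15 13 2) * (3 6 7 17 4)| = 6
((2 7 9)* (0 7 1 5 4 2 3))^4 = (9)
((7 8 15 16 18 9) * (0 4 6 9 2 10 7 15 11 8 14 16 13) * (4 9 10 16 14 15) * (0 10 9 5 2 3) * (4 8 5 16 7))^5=(0 16 18 3)(2 4 5 10 11 13 8 15 9 7 6)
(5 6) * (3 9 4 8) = (3 9 4 8)(5 6) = [0, 1, 2, 9, 8, 6, 5, 7, 3, 4]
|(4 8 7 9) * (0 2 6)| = |(0 2 6)(4 8 7 9)| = 12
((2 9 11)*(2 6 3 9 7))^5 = (2 7)(3 9 11 6)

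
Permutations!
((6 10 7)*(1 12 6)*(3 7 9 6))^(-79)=(1 12 3 7)(6 9 10)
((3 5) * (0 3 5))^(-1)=((5)(0 3))^(-1)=(5)(0 3)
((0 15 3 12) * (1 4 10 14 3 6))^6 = ((0 15 6 1 4 10 14 3 12))^6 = (0 14 1)(3 4 15)(6 12 10)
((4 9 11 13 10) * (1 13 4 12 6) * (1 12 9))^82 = (1 11 10)(4 9 13)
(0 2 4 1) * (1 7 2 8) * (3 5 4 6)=(0 8 1)(2 6 3 5 4 7)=[8, 0, 6, 5, 7, 4, 3, 2, 1]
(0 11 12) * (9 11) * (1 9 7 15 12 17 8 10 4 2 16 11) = (0 7 15 12)(1 9)(2 16 11 17 8 10 4) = [7, 9, 16, 3, 2, 5, 6, 15, 10, 1, 4, 17, 0, 13, 14, 12, 11, 8]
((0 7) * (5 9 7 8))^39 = ((0 8 5 9 7))^39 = (0 7 9 5 8)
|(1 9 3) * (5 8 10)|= |(1 9 3)(5 8 10)|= 3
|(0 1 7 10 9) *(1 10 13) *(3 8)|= |(0 10 9)(1 7 13)(3 8)|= 6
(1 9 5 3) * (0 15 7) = (0 15 7)(1 9 5 3) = [15, 9, 2, 1, 4, 3, 6, 0, 8, 5, 10, 11, 12, 13, 14, 7]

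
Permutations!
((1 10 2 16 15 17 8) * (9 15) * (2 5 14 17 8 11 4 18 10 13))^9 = ((1 13 2 16 9 15 8)(4 18 10 5 14 17 11))^9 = (1 2 9 8 13 16 15)(4 10 14 11 18 5 17)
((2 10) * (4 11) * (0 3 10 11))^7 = (0 3 10 2 11 4)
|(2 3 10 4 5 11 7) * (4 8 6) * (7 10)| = 6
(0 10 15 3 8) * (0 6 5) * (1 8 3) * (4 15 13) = [10, 8, 2, 3, 15, 0, 5, 7, 6, 9, 13, 11, 12, 4, 14, 1] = (0 10 13 4 15 1 8 6 5)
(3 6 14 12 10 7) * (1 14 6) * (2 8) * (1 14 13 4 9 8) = (1 13 4 9 8 2)(3 14 12 10 7) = [0, 13, 1, 14, 9, 5, 6, 3, 2, 8, 7, 11, 10, 4, 12]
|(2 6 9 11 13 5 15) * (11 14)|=8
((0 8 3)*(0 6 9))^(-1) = (0 9 6 3 8)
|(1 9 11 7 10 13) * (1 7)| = |(1 9 11)(7 10 13)| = 3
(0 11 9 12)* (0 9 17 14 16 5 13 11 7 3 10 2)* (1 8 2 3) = (0 7 1 8 2)(3 10)(5 13 11 17 14 16)(9 12) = [7, 8, 0, 10, 4, 13, 6, 1, 2, 12, 3, 17, 9, 11, 16, 15, 5, 14]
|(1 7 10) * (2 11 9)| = 3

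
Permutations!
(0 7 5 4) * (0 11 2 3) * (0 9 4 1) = [7, 0, 3, 9, 11, 1, 6, 5, 8, 4, 10, 2] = (0 7 5 1)(2 3 9 4 11)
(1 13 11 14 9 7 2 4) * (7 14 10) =(1 13 11 10 7 2 4)(9 14) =[0, 13, 4, 3, 1, 5, 6, 2, 8, 14, 7, 10, 12, 11, 9]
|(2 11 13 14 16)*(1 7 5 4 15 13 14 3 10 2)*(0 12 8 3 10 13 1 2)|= 60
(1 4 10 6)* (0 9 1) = (0 9 1 4 10 6) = [9, 4, 2, 3, 10, 5, 0, 7, 8, 1, 6]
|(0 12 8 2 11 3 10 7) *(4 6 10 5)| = 11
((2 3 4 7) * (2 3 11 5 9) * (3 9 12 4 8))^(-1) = (2 9 7 4 12 5 11)(3 8)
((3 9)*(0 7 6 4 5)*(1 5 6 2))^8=(9)(0 1 7 5 2)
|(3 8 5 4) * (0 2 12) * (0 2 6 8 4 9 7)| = 6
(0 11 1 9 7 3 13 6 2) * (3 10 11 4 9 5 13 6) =(0 4 9 7 10 11 1 5 13 3 6 2) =[4, 5, 0, 6, 9, 13, 2, 10, 8, 7, 11, 1, 12, 3]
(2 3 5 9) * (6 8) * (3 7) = [0, 1, 7, 5, 4, 9, 8, 3, 6, 2] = (2 7 3 5 9)(6 8)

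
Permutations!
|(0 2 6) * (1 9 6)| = 5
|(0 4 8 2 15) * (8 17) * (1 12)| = 6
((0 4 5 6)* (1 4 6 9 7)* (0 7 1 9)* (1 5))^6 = (0 6 7 9 5)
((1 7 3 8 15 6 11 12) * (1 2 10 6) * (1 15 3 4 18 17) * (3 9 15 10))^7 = (1 4 17 7 18)(2 11 10 9 3 12 6 15 8)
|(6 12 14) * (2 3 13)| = 3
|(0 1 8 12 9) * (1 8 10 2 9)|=7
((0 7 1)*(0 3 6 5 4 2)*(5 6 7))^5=(0 5 4 2)(1 7 3)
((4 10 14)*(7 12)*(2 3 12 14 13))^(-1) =(2 13 10 4 14 7 12 3) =((2 3 12 7 14 4 10 13))^(-1)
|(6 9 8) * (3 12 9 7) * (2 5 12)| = |(2 5 12 9 8 6 7 3)| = 8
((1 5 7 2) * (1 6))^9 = (1 6 2 7 5)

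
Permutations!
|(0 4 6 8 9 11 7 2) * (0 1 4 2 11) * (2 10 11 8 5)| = 30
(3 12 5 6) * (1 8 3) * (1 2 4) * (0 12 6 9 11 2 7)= [12, 8, 4, 6, 1, 9, 7, 0, 3, 11, 10, 2, 5]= (0 12 5 9 11 2 4 1 8 3 6 7)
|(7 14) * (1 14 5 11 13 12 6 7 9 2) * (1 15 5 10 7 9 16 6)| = |(1 14 16 6 9 2 15 5 11 13 12)(7 10)| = 22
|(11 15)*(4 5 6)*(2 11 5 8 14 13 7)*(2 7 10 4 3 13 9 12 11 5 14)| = 40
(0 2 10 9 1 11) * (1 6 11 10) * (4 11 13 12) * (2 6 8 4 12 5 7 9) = [6, 10, 1, 3, 11, 7, 13, 9, 4, 8, 2, 0, 12, 5] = (0 6 13 5 7 9 8 4 11)(1 10 2)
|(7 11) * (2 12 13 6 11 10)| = |(2 12 13 6 11 7 10)| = 7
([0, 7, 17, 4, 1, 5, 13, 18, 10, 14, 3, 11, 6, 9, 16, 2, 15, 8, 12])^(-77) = [0, 12, 10, 7, 18, 5, 14, 6, 4, 15, 1, 11, 9, 16, 2, 8, 17, 3, 13]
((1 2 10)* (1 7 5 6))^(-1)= (1 6 5 7 10 2)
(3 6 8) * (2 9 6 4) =(2 9 6 8 3 4) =[0, 1, 9, 4, 2, 5, 8, 7, 3, 6]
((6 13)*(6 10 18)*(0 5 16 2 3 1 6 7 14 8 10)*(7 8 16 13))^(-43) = ((0 5 13)(1 6 7 14 16 2 3)(8 10 18))^(-43) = (0 13 5)(1 3 2 16 14 7 6)(8 18 10)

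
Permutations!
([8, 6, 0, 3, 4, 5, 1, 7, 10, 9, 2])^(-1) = (0 2 10 8)(1 6)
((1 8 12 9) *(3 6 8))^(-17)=(1 3 6 8 12 9)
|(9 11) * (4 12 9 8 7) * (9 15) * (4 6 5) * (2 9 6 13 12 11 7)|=|(2 9 7 13 12 15 6 5 4 11 8)|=11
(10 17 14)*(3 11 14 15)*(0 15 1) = (0 15 3 11 14 10 17 1) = [15, 0, 2, 11, 4, 5, 6, 7, 8, 9, 17, 14, 12, 13, 10, 3, 16, 1]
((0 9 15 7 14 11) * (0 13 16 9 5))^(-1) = ((0 5)(7 14 11 13 16 9 15))^(-1) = (0 5)(7 15 9 16 13 11 14)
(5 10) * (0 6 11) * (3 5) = (0 6 11)(3 5 10) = [6, 1, 2, 5, 4, 10, 11, 7, 8, 9, 3, 0]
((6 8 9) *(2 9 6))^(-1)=(2 9)(6 8)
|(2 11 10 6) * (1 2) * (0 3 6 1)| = 12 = |(0 3 6)(1 2 11 10)|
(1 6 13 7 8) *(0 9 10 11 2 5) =(0 9 10 11 2 5)(1 6 13 7 8) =[9, 6, 5, 3, 4, 0, 13, 8, 1, 10, 11, 2, 12, 7]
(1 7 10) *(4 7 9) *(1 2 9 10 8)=(1 10 2 9 4 7 8)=[0, 10, 9, 3, 7, 5, 6, 8, 1, 4, 2]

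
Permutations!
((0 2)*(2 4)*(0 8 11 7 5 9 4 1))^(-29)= (0 1)(2 4 9 5 7 11 8)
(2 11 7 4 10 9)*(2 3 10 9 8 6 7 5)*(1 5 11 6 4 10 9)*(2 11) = (1 5 11 2 6 7 10 8 4)(3 9) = [0, 5, 6, 9, 1, 11, 7, 10, 4, 3, 8, 2]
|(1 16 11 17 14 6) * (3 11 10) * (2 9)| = |(1 16 10 3 11 17 14 6)(2 9)| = 8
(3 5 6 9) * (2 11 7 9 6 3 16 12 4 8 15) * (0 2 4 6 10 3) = (0 2 11 7 9 16 12 6 10 3 5)(4 8 15) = [2, 1, 11, 5, 8, 0, 10, 9, 15, 16, 3, 7, 6, 13, 14, 4, 12]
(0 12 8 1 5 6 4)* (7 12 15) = (0 15 7 12 8 1 5 6 4) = [15, 5, 2, 3, 0, 6, 4, 12, 1, 9, 10, 11, 8, 13, 14, 7]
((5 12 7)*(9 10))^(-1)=(5 7 12)(9 10)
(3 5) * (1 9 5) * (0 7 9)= (0 7 9 5 3 1)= [7, 0, 2, 1, 4, 3, 6, 9, 8, 5]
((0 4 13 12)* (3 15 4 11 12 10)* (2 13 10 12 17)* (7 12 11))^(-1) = (0 12 7)(2 17 11 13)(3 10 4 15)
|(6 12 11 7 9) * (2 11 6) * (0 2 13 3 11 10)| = |(0 2 10)(3 11 7 9 13)(6 12)| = 30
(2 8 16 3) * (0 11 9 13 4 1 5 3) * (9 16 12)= [11, 5, 8, 2, 1, 3, 6, 7, 12, 13, 10, 16, 9, 4, 14, 15, 0]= (0 11 16)(1 5 3 2 8 12 9 13 4)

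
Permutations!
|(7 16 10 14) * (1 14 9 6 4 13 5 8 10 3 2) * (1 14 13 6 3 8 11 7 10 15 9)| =26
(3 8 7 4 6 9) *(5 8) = (3 5 8 7 4 6 9) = [0, 1, 2, 5, 6, 8, 9, 4, 7, 3]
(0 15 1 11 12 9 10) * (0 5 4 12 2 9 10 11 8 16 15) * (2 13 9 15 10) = (1 8 16 10 5 4 12 2 15)(9 11 13) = [0, 8, 15, 3, 12, 4, 6, 7, 16, 11, 5, 13, 2, 9, 14, 1, 10]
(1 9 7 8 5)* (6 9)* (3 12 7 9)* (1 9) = (1 6 3 12 7 8 5 9) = [0, 6, 2, 12, 4, 9, 3, 8, 5, 1, 10, 11, 7]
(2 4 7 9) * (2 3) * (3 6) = (2 4 7 9 6 3) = [0, 1, 4, 2, 7, 5, 3, 9, 8, 6]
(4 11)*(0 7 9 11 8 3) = (0 7 9 11 4 8 3) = [7, 1, 2, 0, 8, 5, 6, 9, 3, 11, 10, 4]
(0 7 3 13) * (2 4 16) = [7, 1, 4, 13, 16, 5, 6, 3, 8, 9, 10, 11, 12, 0, 14, 15, 2] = (0 7 3 13)(2 4 16)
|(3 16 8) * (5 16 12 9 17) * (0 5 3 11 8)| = 12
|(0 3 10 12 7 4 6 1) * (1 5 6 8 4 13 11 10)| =|(0 3 1)(4 8)(5 6)(7 13 11 10 12)| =30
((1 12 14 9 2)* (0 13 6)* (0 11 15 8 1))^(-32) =((0 13 6 11 15 8 1 12 14 9 2))^(-32) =(0 13 6 11 15 8 1 12 14 9 2)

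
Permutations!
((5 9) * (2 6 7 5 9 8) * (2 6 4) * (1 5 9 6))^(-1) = (1 8 5)(2 4)(6 9 7)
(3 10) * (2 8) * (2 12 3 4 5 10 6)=(2 8 12 3 6)(4 5 10)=[0, 1, 8, 6, 5, 10, 2, 7, 12, 9, 4, 11, 3]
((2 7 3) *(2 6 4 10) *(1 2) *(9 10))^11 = ((1 2 7 3 6 4 9 10))^11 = (1 3 9 2 6 10 7 4)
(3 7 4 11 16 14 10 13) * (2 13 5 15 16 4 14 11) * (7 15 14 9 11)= (2 13 3 15 16 7 9 11 4)(5 14 10)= [0, 1, 13, 15, 2, 14, 6, 9, 8, 11, 5, 4, 12, 3, 10, 16, 7]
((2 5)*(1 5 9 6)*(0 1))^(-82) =((0 1 5 2 9 6))^(-82) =(0 5 9)(1 2 6)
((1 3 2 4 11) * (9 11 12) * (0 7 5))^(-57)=((0 7 5)(1 3 2 4 12 9 11))^(-57)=(1 11 9 12 4 2 3)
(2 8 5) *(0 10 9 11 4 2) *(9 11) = (0 10 11 4 2 8 5) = [10, 1, 8, 3, 2, 0, 6, 7, 5, 9, 11, 4]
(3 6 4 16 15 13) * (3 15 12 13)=[0, 1, 2, 6, 16, 5, 4, 7, 8, 9, 10, 11, 13, 15, 14, 3, 12]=(3 6 4 16 12 13 15)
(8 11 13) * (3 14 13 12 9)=(3 14 13 8 11 12 9)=[0, 1, 2, 14, 4, 5, 6, 7, 11, 3, 10, 12, 9, 8, 13]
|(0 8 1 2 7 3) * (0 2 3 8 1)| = |(0 1 3 2 7 8)| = 6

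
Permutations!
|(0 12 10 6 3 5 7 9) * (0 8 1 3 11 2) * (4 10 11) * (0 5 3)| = 9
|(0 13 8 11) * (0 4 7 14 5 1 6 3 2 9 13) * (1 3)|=|(1 6)(2 9 13 8 11 4 7 14 5 3)|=10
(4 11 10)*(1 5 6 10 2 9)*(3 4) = [0, 5, 9, 4, 11, 6, 10, 7, 8, 1, 3, 2] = (1 5 6 10 3 4 11 2 9)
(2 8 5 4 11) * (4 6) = [0, 1, 8, 3, 11, 6, 4, 7, 5, 9, 10, 2] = (2 8 5 6 4 11)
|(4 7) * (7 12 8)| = 4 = |(4 12 8 7)|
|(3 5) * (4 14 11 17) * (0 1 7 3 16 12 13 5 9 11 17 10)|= |(0 1 7 3 9 11 10)(4 14 17)(5 16 12 13)|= 84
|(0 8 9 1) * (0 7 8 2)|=|(0 2)(1 7 8 9)|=4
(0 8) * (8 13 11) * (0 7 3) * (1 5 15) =(0 13 11 8 7 3)(1 5 15) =[13, 5, 2, 0, 4, 15, 6, 3, 7, 9, 10, 8, 12, 11, 14, 1]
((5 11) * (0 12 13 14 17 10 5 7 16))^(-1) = ((0 12 13 14 17 10 5 11 7 16))^(-1) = (0 16 7 11 5 10 17 14 13 12)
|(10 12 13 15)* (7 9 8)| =|(7 9 8)(10 12 13 15)| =12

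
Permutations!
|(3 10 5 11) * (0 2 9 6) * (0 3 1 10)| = 20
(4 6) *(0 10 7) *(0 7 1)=(0 10 1)(4 6)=[10, 0, 2, 3, 6, 5, 4, 7, 8, 9, 1]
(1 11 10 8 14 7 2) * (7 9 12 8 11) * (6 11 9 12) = (1 7 2)(6 11 10 9)(8 14 12) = [0, 7, 1, 3, 4, 5, 11, 2, 14, 6, 9, 10, 8, 13, 12]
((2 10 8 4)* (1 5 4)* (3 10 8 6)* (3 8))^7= ((1 5 4 2 3 10 6 8))^7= (1 8 6 10 3 2 4 5)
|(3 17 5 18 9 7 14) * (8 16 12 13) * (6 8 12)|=|(3 17 5 18 9 7 14)(6 8 16)(12 13)|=42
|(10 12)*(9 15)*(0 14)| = |(0 14)(9 15)(10 12)| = 2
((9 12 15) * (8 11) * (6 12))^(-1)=(6 9 15 12)(8 11)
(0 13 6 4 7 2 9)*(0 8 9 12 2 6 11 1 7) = [13, 7, 12, 3, 0, 5, 4, 6, 9, 8, 10, 1, 2, 11] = (0 13 11 1 7 6 4)(2 12)(8 9)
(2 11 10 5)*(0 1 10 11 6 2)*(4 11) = (0 1 10 5)(2 6)(4 11) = [1, 10, 6, 3, 11, 0, 2, 7, 8, 9, 5, 4]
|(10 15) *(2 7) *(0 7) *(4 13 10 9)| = 15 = |(0 7 2)(4 13 10 15 9)|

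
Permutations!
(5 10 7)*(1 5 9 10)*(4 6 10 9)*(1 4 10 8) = (1 5 4 6 8)(7 10) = [0, 5, 2, 3, 6, 4, 8, 10, 1, 9, 7]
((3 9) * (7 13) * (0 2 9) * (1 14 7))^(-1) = (0 3 9 2)(1 13 7 14)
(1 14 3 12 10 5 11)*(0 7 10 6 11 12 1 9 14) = (0 7 10 5 12 6 11 9 14 3 1) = [7, 0, 2, 1, 4, 12, 11, 10, 8, 14, 5, 9, 6, 13, 3]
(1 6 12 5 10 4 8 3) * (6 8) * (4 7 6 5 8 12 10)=(1 12 8 3)(4 5)(6 10 7)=[0, 12, 2, 1, 5, 4, 10, 6, 3, 9, 7, 11, 8]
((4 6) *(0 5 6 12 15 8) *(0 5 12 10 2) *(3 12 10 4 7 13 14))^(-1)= (0 2 10)(3 14 13 7 6 5 8 15 12)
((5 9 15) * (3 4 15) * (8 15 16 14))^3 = ((3 4 16 14 8 15 5 9))^3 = (3 14 5 4 8 9 16 15)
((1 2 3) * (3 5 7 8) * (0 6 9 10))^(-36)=(10)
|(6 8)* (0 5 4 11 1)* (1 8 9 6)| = 6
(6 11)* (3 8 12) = (3 8 12)(6 11) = [0, 1, 2, 8, 4, 5, 11, 7, 12, 9, 10, 6, 3]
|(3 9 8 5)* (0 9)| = 5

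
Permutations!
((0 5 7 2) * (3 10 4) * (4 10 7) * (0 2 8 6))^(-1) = (10)(0 6 8 7 3 4 5)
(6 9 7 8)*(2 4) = (2 4)(6 9 7 8) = [0, 1, 4, 3, 2, 5, 9, 8, 6, 7]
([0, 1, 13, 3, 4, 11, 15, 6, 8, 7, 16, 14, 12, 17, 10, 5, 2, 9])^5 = (2 6 10 9 11 13 15 16 7 14 17 5)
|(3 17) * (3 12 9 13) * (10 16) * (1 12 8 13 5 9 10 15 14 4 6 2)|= |(1 12 10 16 15 14 4 6 2)(3 17 8 13)(5 9)|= 36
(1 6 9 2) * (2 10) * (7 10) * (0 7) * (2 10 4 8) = [7, 6, 1, 3, 8, 5, 9, 4, 2, 0, 10] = (10)(0 7 4 8 2 1 6 9)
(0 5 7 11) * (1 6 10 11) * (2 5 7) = (0 7 1 6 10 11)(2 5) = [7, 6, 5, 3, 4, 2, 10, 1, 8, 9, 11, 0]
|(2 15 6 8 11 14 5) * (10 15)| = 8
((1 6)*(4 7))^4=(7)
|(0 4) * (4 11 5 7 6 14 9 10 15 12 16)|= |(0 11 5 7 6 14 9 10 15 12 16 4)|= 12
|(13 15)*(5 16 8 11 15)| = 6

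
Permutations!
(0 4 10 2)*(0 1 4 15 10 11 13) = (0 15 10 2 1 4 11 13) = [15, 4, 1, 3, 11, 5, 6, 7, 8, 9, 2, 13, 12, 0, 14, 10]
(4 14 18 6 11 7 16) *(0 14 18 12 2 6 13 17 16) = [14, 1, 6, 3, 18, 5, 11, 0, 8, 9, 10, 7, 2, 17, 12, 15, 4, 16, 13] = (0 14 12 2 6 11 7)(4 18 13 17 16)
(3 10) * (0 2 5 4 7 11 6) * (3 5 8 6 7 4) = (0 2 8 6)(3 10 5)(7 11) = [2, 1, 8, 10, 4, 3, 0, 11, 6, 9, 5, 7]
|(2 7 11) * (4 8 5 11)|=6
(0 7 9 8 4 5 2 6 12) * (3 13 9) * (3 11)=[7, 1, 6, 13, 5, 2, 12, 11, 4, 8, 10, 3, 0, 9]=(0 7 11 3 13 9 8 4 5 2 6 12)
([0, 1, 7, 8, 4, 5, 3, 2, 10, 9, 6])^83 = [0, 1, 7, 6, 4, 5, 10, 2, 3, 9, 8]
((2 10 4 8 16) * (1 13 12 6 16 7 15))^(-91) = (1 8 2 12 15 4 16 13 7 10 6)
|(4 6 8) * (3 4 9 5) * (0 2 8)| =8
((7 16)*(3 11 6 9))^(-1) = ((3 11 6 9)(7 16))^(-1) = (3 9 6 11)(7 16)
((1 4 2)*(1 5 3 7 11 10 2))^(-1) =((1 4)(2 5 3 7 11 10))^(-1) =(1 4)(2 10 11 7 3 5)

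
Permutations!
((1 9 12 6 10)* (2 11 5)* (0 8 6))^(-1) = (0 12 9 1 10 6 8)(2 5 11)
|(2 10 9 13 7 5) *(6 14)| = 6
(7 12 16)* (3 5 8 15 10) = (3 5 8 15 10)(7 12 16) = [0, 1, 2, 5, 4, 8, 6, 12, 15, 9, 3, 11, 16, 13, 14, 10, 7]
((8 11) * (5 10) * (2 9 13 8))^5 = (13)(5 10)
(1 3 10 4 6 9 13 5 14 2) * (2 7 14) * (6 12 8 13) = (1 3 10 4 12 8 13 5 2)(6 9)(7 14) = [0, 3, 1, 10, 12, 2, 9, 14, 13, 6, 4, 11, 8, 5, 7]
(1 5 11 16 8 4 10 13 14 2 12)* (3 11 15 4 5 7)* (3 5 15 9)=(1 7 5 9 3 11 16 8 15 4 10 13 14 2 12)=[0, 7, 12, 11, 10, 9, 6, 5, 15, 3, 13, 16, 1, 14, 2, 4, 8]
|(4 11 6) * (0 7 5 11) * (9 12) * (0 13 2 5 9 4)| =|(0 7 9 12 4 13 2 5 11 6)| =10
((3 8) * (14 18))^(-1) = ((3 8)(14 18))^(-1) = (3 8)(14 18)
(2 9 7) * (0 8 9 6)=(0 8 9 7 2 6)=[8, 1, 6, 3, 4, 5, 0, 2, 9, 7]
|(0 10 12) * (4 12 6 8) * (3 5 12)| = 8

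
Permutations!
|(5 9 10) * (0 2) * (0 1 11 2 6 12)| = 3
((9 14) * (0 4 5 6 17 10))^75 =((0 4 5 6 17 10)(9 14))^75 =(0 6)(4 17)(5 10)(9 14)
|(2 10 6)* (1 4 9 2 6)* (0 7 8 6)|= 20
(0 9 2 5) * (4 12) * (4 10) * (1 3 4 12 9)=(0 1 3 4 9 2 5)(10 12)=[1, 3, 5, 4, 9, 0, 6, 7, 8, 2, 12, 11, 10]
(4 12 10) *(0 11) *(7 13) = (0 11)(4 12 10)(7 13) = [11, 1, 2, 3, 12, 5, 6, 13, 8, 9, 4, 0, 10, 7]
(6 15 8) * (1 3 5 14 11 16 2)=(1 3 5 14 11 16 2)(6 15 8)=[0, 3, 1, 5, 4, 14, 15, 7, 6, 9, 10, 16, 12, 13, 11, 8, 2]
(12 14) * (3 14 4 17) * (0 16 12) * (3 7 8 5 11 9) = (0 16 12 4 17 7 8 5 11 9 3 14) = [16, 1, 2, 14, 17, 11, 6, 8, 5, 3, 10, 9, 4, 13, 0, 15, 12, 7]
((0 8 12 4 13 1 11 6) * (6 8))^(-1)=(0 6)(1 13 4 12 8 11)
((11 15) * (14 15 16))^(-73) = (11 15 14 16)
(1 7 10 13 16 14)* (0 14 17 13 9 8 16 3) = (0 14 1 7 10 9 8 16 17 13 3) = [14, 7, 2, 0, 4, 5, 6, 10, 16, 8, 9, 11, 12, 3, 1, 15, 17, 13]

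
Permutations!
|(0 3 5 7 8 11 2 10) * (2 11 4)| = 8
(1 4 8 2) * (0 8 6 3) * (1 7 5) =[8, 4, 7, 0, 6, 1, 3, 5, 2] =(0 8 2 7 5 1 4 6 3)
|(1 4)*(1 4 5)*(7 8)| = |(1 5)(7 8)| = 2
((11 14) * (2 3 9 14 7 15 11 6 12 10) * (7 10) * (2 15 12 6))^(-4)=((2 3 9 14)(7 12)(10 15 11))^(-4)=(10 11 15)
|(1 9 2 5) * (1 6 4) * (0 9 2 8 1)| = |(0 9 8 1 2 5 6 4)| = 8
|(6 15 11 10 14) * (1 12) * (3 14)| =|(1 12)(3 14 6 15 11 10)| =6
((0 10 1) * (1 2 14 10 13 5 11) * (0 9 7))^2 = ((0 13 5 11 1 9 7)(2 14 10))^2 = (0 5 1 7 13 11 9)(2 10 14)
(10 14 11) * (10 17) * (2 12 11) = (2 12 11 17 10 14) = [0, 1, 12, 3, 4, 5, 6, 7, 8, 9, 14, 17, 11, 13, 2, 15, 16, 10]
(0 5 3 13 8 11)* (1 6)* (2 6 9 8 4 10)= (0 5 3 13 4 10 2 6 1 9 8 11)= [5, 9, 6, 13, 10, 3, 1, 7, 11, 8, 2, 0, 12, 4]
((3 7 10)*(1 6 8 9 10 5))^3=(1 9 7 6 10 5 8 3)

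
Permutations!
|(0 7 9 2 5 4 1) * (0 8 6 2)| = |(0 7 9)(1 8 6 2 5 4)| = 6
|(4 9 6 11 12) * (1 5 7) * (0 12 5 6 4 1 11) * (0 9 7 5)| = 8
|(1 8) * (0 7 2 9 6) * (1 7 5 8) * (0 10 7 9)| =8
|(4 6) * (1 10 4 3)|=5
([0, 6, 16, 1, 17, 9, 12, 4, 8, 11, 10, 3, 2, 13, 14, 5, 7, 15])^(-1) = [0, 3, 12, 11, 7, 15, 1, 16, 8, 5, 10, 9, 6, 13, 14, 17, 2, 4]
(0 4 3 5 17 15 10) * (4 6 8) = (0 6 8 4 3 5 17 15 10) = [6, 1, 2, 5, 3, 17, 8, 7, 4, 9, 0, 11, 12, 13, 14, 10, 16, 15]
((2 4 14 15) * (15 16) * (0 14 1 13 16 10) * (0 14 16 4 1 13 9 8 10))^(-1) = ((0 16 15 2 1 9 8 10 14)(4 13))^(-1) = (0 14 10 8 9 1 2 15 16)(4 13)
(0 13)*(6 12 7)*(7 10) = (0 13)(6 12 10 7) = [13, 1, 2, 3, 4, 5, 12, 6, 8, 9, 7, 11, 10, 0]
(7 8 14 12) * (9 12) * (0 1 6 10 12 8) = (0 1 6 10 12 7)(8 14 9) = [1, 6, 2, 3, 4, 5, 10, 0, 14, 8, 12, 11, 7, 13, 9]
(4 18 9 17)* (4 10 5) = (4 18 9 17 10 5) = [0, 1, 2, 3, 18, 4, 6, 7, 8, 17, 5, 11, 12, 13, 14, 15, 16, 10, 9]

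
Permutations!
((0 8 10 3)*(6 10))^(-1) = ((0 8 6 10 3))^(-1) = (0 3 10 6 8)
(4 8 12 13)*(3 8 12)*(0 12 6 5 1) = (0 12 13 4 6 5 1)(3 8) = [12, 0, 2, 8, 6, 1, 5, 7, 3, 9, 10, 11, 13, 4]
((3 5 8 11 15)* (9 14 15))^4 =((3 5 8 11 9 14 15))^4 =(3 9 5 14 8 15 11)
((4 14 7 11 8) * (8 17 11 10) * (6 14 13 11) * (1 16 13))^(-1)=(1 4 8 10 7 14 6 17 11 13 16)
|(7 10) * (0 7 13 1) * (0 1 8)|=|(0 7 10 13 8)|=5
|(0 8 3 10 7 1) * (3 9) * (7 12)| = |(0 8 9 3 10 12 7 1)| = 8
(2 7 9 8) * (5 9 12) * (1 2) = (1 2 7 12 5 9 8) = [0, 2, 7, 3, 4, 9, 6, 12, 1, 8, 10, 11, 5]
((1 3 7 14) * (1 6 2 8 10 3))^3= (2 3 6 10 14 8 7)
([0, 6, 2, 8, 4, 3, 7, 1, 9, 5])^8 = [0, 7, 2, 3, 4, 5, 1, 6, 8, 9]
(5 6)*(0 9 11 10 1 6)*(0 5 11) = (0 9)(1 6 11 10) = [9, 6, 2, 3, 4, 5, 11, 7, 8, 0, 1, 10]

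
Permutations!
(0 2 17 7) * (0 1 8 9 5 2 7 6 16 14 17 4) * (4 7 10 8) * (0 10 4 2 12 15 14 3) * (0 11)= (0 4 10 8 9 5 12 15 14 17 6 16 3 11)(1 2 7)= [4, 2, 7, 11, 10, 12, 16, 1, 9, 5, 8, 0, 15, 13, 17, 14, 3, 6]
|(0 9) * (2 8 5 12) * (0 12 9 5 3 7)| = 8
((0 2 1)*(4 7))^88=(7)(0 2 1)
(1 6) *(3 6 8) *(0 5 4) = (0 5 4)(1 8 3 6) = [5, 8, 2, 6, 0, 4, 1, 7, 3]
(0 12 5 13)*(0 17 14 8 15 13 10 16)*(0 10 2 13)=[12, 1, 13, 3, 4, 2, 6, 7, 15, 9, 16, 11, 5, 17, 8, 0, 10, 14]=(0 12 5 2 13 17 14 8 15)(10 16)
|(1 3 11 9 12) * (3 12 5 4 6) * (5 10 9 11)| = 4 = |(1 12)(3 5 4 6)(9 10)|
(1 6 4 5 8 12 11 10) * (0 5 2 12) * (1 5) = (0 1 6 4 2 12 11 10 5 8) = [1, 6, 12, 3, 2, 8, 4, 7, 0, 9, 5, 10, 11]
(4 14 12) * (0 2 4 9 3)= (0 2 4 14 12 9 3)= [2, 1, 4, 0, 14, 5, 6, 7, 8, 3, 10, 11, 9, 13, 12]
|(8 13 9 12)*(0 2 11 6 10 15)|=12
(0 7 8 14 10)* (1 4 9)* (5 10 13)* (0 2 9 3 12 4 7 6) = (0 6)(1 7 8 14 13 5 10 2 9)(3 12 4) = [6, 7, 9, 12, 3, 10, 0, 8, 14, 1, 2, 11, 4, 5, 13]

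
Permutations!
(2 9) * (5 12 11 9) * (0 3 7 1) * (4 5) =(0 3 7 1)(2 4 5 12 11 9) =[3, 0, 4, 7, 5, 12, 6, 1, 8, 2, 10, 9, 11]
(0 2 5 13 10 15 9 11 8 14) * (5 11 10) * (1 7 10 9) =(0 2 11 8 14)(1 7 10 15)(5 13) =[2, 7, 11, 3, 4, 13, 6, 10, 14, 9, 15, 8, 12, 5, 0, 1]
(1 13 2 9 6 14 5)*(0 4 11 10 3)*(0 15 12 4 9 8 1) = [9, 13, 8, 15, 11, 0, 14, 7, 1, 6, 3, 10, 4, 2, 5, 12] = (0 9 6 14 5)(1 13 2 8)(3 15 12 4 11 10)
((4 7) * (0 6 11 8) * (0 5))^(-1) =(0 5 8 11 6)(4 7)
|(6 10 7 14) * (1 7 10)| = |(1 7 14 6)| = 4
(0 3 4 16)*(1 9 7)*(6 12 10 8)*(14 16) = (0 3 4 14 16)(1 9 7)(6 12 10 8) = [3, 9, 2, 4, 14, 5, 12, 1, 6, 7, 8, 11, 10, 13, 16, 15, 0]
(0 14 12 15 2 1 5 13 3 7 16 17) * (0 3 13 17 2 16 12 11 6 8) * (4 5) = (0 14 11 6 8)(1 4 5 17 3 7 12 15 16 2) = [14, 4, 1, 7, 5, 17, 8, 12, 0, 9, 10, 6, 15, 13, 11, 16, 2, 3]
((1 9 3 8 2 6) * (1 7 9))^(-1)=(2 8 3 9 7 6)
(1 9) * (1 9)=(9)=[0, 1, 2, 3, 4, 5, 6, 7, 8, 9]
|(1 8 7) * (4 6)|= 6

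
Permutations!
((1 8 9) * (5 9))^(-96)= ((1 8 5 9))^(-96)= (9)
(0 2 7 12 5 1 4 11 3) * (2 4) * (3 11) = [4, 2, 7, 0, 3, 1, 6, 12, 8, 9, 10, 11, 5] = (0 4 3)(1 2 7 12 5)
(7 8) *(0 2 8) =[2, 1, 8, 3, 4, 5, 6, 0, 7] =(0 2 8 7)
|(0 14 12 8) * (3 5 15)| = 12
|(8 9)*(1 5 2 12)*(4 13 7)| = 12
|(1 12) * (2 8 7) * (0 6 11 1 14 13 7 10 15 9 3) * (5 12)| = 15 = |(0 6 11 1 5 12 14 13 7 2 8 10 15 9 3)|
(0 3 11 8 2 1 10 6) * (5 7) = (0 3 11 8 2 1 10 6)(5 7) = [3, 10, 1, 11, 4, 7, 0, 5, 2, 9, 6, 8]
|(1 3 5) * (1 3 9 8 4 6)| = 10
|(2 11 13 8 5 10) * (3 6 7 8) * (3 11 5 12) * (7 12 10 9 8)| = 30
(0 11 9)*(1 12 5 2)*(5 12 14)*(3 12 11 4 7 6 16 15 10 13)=[4, 14, 1, 12, 7, 2, 16, 6, 8, 0, 13, 9, 11, 3, 5, 10, 15]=(0 4 7 6 16 15 10 13 3 12 11 9)(1 14 5 2)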